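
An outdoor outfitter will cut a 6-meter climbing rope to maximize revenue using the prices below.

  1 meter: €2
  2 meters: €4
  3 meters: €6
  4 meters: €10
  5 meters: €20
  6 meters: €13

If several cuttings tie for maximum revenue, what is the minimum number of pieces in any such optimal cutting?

2

Consider every possible first cut. r[k] is the best of p[i]+r[k−i] over all sellable i≤k.
r[1] = 2
r[2] = max(2+2, 4+0) = 4
r[3] = max(2+4, 4+2, 6+0) = 6
r[4] = max(2+6, 4+4, 6+2, 10+0) = 10
r[5] = max(2+10, 4+6, 6+4, 10+2, 20+0) = 20
r[6] = max(2+20, 4+10, 6+6, 10+4, 20+2, 13+0) = 22
Maximum revenue is €22.
Now minimize piece count subject to staying optimal: for each k, pieces[k] = 1 + min over i with p[i]+r[k−i]=r[k] of pieces[k−i].
pieces[3] = 1
pieces[4] = 1
pieces[5] = 1
pieces[6] = 2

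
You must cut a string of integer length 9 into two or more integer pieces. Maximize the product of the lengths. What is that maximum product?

Let f[k] be the best product for length k (with at least one cut). For each first piece i, the rest contributes max(k−i, f[k−i]).
Small cases: f[2]=1, f[3]=2.
f[4] = max(1·3, 2·2, 3·1) = 4
f[5] = max(1·4, 2·3, 3·2, 4·1) = 6
f[6] = max(1·6, 2·4, 3·3, 4·2, 5·1) = 9
f[7] = max(1·9, 2·6, 3·4, 4·3, 5·2, 6·1) = 12
f[8] = max(1·12, 2·9, 3·6, …, 6·2, 7·1) = 18
f[9] = max(1·18, 2·12, 3·9, …, 7·2, 8·1) = 27
One optimal split: 3 + 3 + 3; product 3·3·3 = 27.

27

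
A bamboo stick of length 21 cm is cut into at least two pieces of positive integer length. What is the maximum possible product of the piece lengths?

Let prod[k] be the best product for length k (with at least one cut). For each first piece i, the rest contributes max(k−i, prod[k−i]).
prod[2] = 1*max(1,0) = 1*1 = 1
prod[3] = max(1*2, 2*1) = 2
prod[4] = max(1*3, 2*2, 3*1) = 4
prod[5] = max(1*4, 2*3, 3*2, 4*1) = 6
prod[6] = max(1*6, 2*4, 3*3, 4*2, 5*1) = 9
prod[7] = max(1*9, 2*6, 3*4, 4*3, 5*2, 6*1) = 12
prod[8] = max(1*12, 2*9, 3*6, …, 6*2, 7*1) = 18
prod[9] = max(1*18, 2*12, 3*9, …, 7*2, 8*1) = 27
prod[10] = max(1*27, 2*18, 3*12, …, 8*2, 9*1) = 36
prod[11] = max(1*36, 2*27, 3*18, …, 9*2, 10*1) = 54
prod[12] = max(1*54, 2*36, 3*27, …, 10*2, 11*1) = 81
prod[13] = max(1*81, 2*54, 3*36, …, 11*2, 12*1) = 108
prod[14] = max(1*108, 2*81, 3*54, …, 12*2, 13*1) = 162
prod[15] = max(1*162, 2*108, 3*81, …, 13*2, 14*1) = 243
prod[16] = max(1*243, 2*162, 3*108, …, 14*2, 15*1) = 324
prod[17] = max(1*324, 2*243, 3*162, …, 15*2, 16*1) = 486
prod[18] = max(1*486, 2*324, 3*243, …, 16*2, 17*1) = 729
prod[19] = max(1*729, 2*486, 3*324, …, 17*2, 18*1) = 972
prod[20] = max(1*972, 2*729, 3*486, …, 18*2, 19*1) = 1458
prod[21] = max(1*1458, 2*972, 3*729, …, 19*2, 20*1) = 2187
One optimal split: 3 + 3 + 3 + 3 + 3 + 3 + 3; product 3*3*3*3*3*3*3 = 2187.

2187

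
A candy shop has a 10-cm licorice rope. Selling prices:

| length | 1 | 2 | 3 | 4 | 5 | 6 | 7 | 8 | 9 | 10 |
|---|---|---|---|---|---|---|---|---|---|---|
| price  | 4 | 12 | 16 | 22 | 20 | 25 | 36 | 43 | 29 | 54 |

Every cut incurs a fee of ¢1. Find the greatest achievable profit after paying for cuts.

56

Let net[k] be the best obtainable value from length k. For each k, try every first piece i and keep the best of price[i] + net[k−i] minus the 1 cut fee when i<k.
net[1] = 4
net[2] = max(4+4-1, 12+0) = 12
net[3] = max(4+12-1, 12+4-1, 16+0) = 16
net[4] = max(4+16-1, 12+12-1, 16+4-1, 22+0) = 23
net[5] = max(4+23-1, 12+16-1, 16+12-1, 22+4-1, 20+0) = 27
net[6] = max(4+27-1, 12+23-1, 16+16-1, 22+12-1, 20+4-1, 25+0) = 34
net[7] = max(4+34-1, 12+27-1, 16+23-1, …, 25+4-1, 36+0) = 38
net[8] = max(4+38-1, 12+34-1, 16+27-1, …, 36+4-1, 43+0) = 45
net[9] = max(4+45-1, 12+38-1, 16+34-1, …, 43+4-1, 29+0) = 49
net[10] = max(4+49-1, 12+45-1, 16+38-1, …, 29+4-1, 54+0) = 56
One optimal plan: pieces 2 + 2 + 2 + 2 + 2 (4 cuts) → ¢60 − ¢4 = ¢56.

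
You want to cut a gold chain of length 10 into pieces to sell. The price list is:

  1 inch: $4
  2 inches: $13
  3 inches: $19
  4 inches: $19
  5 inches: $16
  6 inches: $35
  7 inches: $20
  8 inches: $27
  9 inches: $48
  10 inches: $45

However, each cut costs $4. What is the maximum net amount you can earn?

53

Let net[k] be the best obtainable value from length k. For each k, try every first piece i and keep the best of price[i] + net[k−i] minus the 4 cut fee when i<k.
net[1] = 4
net[2] = 13
net[3] = 19
net[4] = 22  (first piece 2, then net[2]=13)
net[5] = 28  (first piece 2, then net[3]=19)
net[6] = 35
net[7] = 37  (first piece 2, then net[5]=28)
net[8] = 44  (first piece 2, then net[6]=35)
net[9] = 50  (first piece 3, then net[6]=35)
net[10] = 53  (first piece 2, then net[8]=44)
One optimal plan: pieces 6 + 2 + 2 (2 cuts) → $61 − $8 = $53.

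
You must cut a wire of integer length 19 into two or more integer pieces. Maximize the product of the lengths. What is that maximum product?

972

Fill P[k] for k=2..19: at each k try every first piece i and multiply by the better of (k−i) uncut or P[k−i].
Small cases: P[2]=1, P[3]=2, P[4]=4, P[5]=6, P[6]=9, P[7]=12, P[8]=18, P[9]=27, P[10]=36, P[11]=54.
P[12] = 3·max(9,27) = 3·27 = 81
P[13] = 2·max(11,54) = 2·54 = 108
P[14] = 2·max(12,81) = 2·81 = 162
P[15] = 3·max(12,81) = 3·81 = 243
P[16] = 2·max(14,162) = 2·162 = 324
P[17] = 2·max(15,243) = 2·243 = 486
P[18] = 3·max(15,243) = 3·243 = 729
P[19] = 2·max(17,486) = 2·486 = 972
One optimal split: 3 + 3 + 3 + 3 + 3 + 2 + 2; product 3·3·3·3·3·2·2 = 972.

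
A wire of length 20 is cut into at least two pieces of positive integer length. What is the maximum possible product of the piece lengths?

1458

Let P[k] be the best product for length k (with at least one cut). For each first piece i, the rest contributes max(k−i, P[k−i]).
P[2] = 1×max(1,0) = 1×1 = 1
P[3] = 1×max(2,1) = 1×2 = 2
P[4] = 2×max(2,1) = 2×2 = 4
P[5] = 2×max(3,2) = 2×3 = 6
P[6] = 3×max(3,2) = 3×3 = 9
P[7] = 2×max(5,6) = 2×6 = 12
P[8] = 2×max(6,9) = 2×9 = 18
P[9] = 3×max(6,9) = 3×9 = 27
P[10] = 2×max(8,18) = 2×18 = 36
P[11] = 2×max(9,27) = 2×27 = 54
P[12] = 3×max(9,27) = 3×27 = 81
P[13] = 2×max(11,54) = 2×54 = 108
P[14] = 2×max(12,81) = 2×81 = 162
P[15] = 3×max(12,81) = 3×81 = 243
P[16] = 2×max(14,162) = 2×162 = 324
P[17] = 2×max(15,243) = 2×243 = 486
P[18] = 3×max(15,243) = 3×243 = 729
P[19] = 2×max(17,486) = 2×486 = 972
P[20] = 2×max(18,729) = 2×729 = 1458
One optimal split: 3 + 3 + 3 + 3 + 3 + 3 + 2; product 3×3×3×3×3×3×2 = 1458.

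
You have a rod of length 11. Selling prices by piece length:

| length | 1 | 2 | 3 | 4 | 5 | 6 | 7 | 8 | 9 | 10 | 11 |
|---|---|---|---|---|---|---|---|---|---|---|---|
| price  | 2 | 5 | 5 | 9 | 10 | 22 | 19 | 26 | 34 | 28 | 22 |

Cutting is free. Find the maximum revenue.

39

Let v[k] be the best obtainable value from length k. For each k, try every first piece i and keep the best of price[i] + v[k−i].
v[1] = 2
v[2] = max(2+2, 5+0) = 5
v[3] = max(2+5, 5+2, 5+0) = 7
v[4] = max(2+7, 5+5, 5+2, 9+0) = 10
v[5] = max(2+10, 5+7, 5+5, 9+2, 10+0) = 12
v[6] = max(2+12, 5+10, 5+7, 9+5, 10+2, 22+0) = 22
v[7] = max(2+22, 5+12, 5+10, …, 22+2, 19+0) = 24
v[8] = max(2+24, 5+22, 5+12, …, 19+2, 26+0) = 27
v[9] = max(2+27, 5+24, 5+22, …, 26+2, 34+0) = 34
v[10] = max(2+34, 5+27, 5+24, …, 34+2, 28+0) = 36
v[11] = max(2+36, 5+34, 5+27, …, 28+2, 22+0) = 39
One optimal cutting: 9 + 2 → 34 + 5 = 39.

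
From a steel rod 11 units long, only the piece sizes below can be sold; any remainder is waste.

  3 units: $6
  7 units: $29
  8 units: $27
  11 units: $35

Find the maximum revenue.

35

Consider every possible first cut. r[k] is the best of p[i]+r[k−i] over all sellable i≤k.
r[1] = 0
r[2] = 0
r[3] = 6
r[4] = 6
r[5] = 6
r[6] = 12  (first piece 3, then r[3]=6)
r[7] = 29
r[8] = 29
r[9] = 29
r[10] = 35  (first piece 3, then r[7]=29)
r[11] = 35
One optimal cutting: pieces 7 + 3 with 1 unit of scrap → $35.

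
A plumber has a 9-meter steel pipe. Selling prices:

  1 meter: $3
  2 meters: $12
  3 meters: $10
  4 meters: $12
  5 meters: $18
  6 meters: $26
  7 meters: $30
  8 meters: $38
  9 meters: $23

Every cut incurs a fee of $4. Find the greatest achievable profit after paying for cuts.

Consider every possible first cut. net[k] is the best of p[i]+net[k−i] over all sellable i≤k, charging 4 whenever i<k.
net[1] = 3
net[2] = 12
net[3] = 11  (first piece 1, then net[2]=12)
net[4] = 20  (first piece 2, then net[2]=12)
net[5] = 19  (first piece 1, then net[4]=20)
net[6] = 28  (first piece 2, then net[4]=20)
net[7] = 30
net[8] = 38
net[9] = 38  (first piece 2, then net[7]=30)
One optimal plan: pieces 7 + 2 (1 cut) → $42 − $4 = $38.

38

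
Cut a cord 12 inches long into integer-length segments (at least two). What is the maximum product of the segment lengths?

Fill m[k] for k=2..12: at each k try every first piece i and multiply by the better of (k−i) uncut or m[k−i].
m[2] = 1·max(1,0) = 1·1 = 1
m[3] = max(1·2, 2·1) = 2
m[4] = max(1·3, 2·2, 3·1) = 4
m[5] = max(1·4, 2·3, 3·2, 4·1) = 6
m[6] = max(1·6, 2·4, 3·3, 4·2, 5·1) = 9
m[7] = max(1·9, 2·6, 3·4, 4·3, 5·2, 6·1) = 12
m[8] = max(1·12, 2·9, 3·6, …, 6·2, 7·1) = 18
m[9] = max(1·18, 2·12, 3·9, …, 7·2, 8·1) = 27
m[10] = max(1·27, 2·18, 3·12, …, 8·2, 9·1) = 36
m[11] = max(1·36, 2·27, 3·18, …, 9·2, 10·1) = 54
m[12] = max(1·54, 2·36, 3·27, …, 10·2, 11·1) = 81
One optimal split: 3 + 3 + 3 + 3; product 3·3·3·3 = 81.

81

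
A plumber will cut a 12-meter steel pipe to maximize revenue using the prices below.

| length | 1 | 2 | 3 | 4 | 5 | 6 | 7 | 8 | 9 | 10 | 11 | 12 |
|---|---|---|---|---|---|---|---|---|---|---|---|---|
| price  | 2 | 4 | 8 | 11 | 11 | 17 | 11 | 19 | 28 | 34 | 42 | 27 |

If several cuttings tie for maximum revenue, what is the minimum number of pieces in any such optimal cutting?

2

Consider every possible first cut. r[k] is the best of p[i]+r[k−i] over all sellable i≤k.
r[1] = 2
r[2] = 4  (first piece 1, then r[1]=2)
r[3] = 8
r[4] = 11
r[5] = 13  (first piece 1, then r[4]=11)
r[6] = 17
r[7] = 19  (first piece 1, then r[6]=17)
r[8] = 22  (first piece 4, then r[4]=11)
r[9] = 28
r[10] = 34
r[11] = 42
r[12] = 44  (first piece 1, then r[11]=42)
Maximum revenue is $44.
Now minimize piece count subject to staying optimal: for each k, pieces[k] = 1 + min over i with p[i]+r[k−i]=r[k] of pieces[k−i].
pieces[9] = 1
pieces[10] = 1
pieces[11] = 1
pieces[12] = 2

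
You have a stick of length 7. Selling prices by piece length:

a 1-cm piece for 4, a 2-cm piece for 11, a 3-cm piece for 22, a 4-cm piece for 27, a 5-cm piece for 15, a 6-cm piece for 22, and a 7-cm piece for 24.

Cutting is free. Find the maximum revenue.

49

Consider every possible first cut. R[k] is the best of p[i]+R[k−i] over all sellable i≤k.
R[1] = 4
R[2] = max(4+4, 11+0) = 11
R[3] = max(4+11, 11+4, 22+0) = 22
R[4] = max(4+22, 11+11, 22+4, 27+0) = 27
R[5] = max(4+27, 11+22, 22+11, 27+4, 15+0) = 33
R[6] = max(4+33, 11+27, 22+22, 27+11, 15+4, 22+0) = 44
R[7] = max(4+44, 11+33, 22+27, …, 22+4, 24+0) = 49
One optimal cutting: 4 + 3 → 27 + 22 = 49.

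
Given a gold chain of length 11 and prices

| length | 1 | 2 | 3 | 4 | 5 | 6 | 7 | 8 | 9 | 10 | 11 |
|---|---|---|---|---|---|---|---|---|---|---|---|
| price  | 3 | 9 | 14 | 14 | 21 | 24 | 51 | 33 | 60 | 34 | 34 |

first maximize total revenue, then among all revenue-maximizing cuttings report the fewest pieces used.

2

Build r[k] bottom-up: r[k] = max over allowed piece i of (p[i] + r[k−i]).
r[1] = 3
r[2] = 9
r[3] = 14
r[4] = 18  (first piece 2, then r[2]=9)
r[5] = 23  (first piece 2, then r[3]=14)
r[6] = 28  (first piece 3, then r[3]=14)
r[7] = 51
r[8] = 54  (first piece 1, then r[7]=51)
r[9] = 60  (first piece 2, then r[7]=51)
r[10] = 65  (first piece 3, then r[7]=51)
r[11] = 69  (first piece 2, then r[9]=60)
Maximum revenue is $69.
Now minimize piece count subject to staying optimal: for each k, pieces[k] = 1 + min over i with p[i]+r[k−i]=r[k] of pieces[k−i].
pieces[8] = 2
pieces[9] = 1
pieces[10] = 2
pieces[11] = 2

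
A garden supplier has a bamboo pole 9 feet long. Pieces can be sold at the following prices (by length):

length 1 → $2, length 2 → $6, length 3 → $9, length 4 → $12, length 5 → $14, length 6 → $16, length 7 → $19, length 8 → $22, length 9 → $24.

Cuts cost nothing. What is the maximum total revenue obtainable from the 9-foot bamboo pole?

Build v[k] bottom-up: v[k] = max over allowed piece i of (p[i] + v[k−i]).
v[1] = 2
v[2] = max(2+2, 6+0) = 6
v[3] = max(2+6, 6+2, 9+0) = 9
v[4] = max(2+9, 6+6, 9+2, 12+0) = 12
v[5] = max(2+12, 6+9, 9+6, 12+2, 14+0) = 15
v[6] = max(2+15, 6+12, 9+9, 12+6, 14+2, 16+0) = 18
v[7] = max(2+18, 6+15, 9+12, …, 16+2, 19+0) = 21
v[8] = max(2+21, 6+18, 9+15, …, 19+2, 22+0) = 24
v[9] = max(2+24, 6+21, 9+18, …, 22+2, 24+0) = 27
One optimal cutting: 3 + 2 + 2 + 2 → $9 + $6 + $6 + $6 = $27.

27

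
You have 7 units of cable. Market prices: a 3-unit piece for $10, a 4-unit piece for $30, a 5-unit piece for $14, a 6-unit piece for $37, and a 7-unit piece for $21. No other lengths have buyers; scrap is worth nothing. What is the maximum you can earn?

Let r[k] be the best obtainable value from length k. For each k, try every first piece i and keep the best of price[i] + r[k−i].
r[1] = 0
r[2] = 0
r[3] = 10
r[4] = max(10+0, 30+0) = 30
r[5] = max(10+0, 30+0, 14+0) = 30
r[6] = max(10+10, 30+0, 14+0, 37+0) = 37
r[7] = max(10+30, 30+10, 14+0, 37+0, 21+0) = 40
One optimal cutting: 4 + 3 → $40.

40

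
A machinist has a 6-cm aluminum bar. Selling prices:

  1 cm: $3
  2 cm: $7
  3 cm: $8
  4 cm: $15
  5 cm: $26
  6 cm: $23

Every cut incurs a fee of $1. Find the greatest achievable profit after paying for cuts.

Consider every possible first cut. net[k] is the best of p[i]+net[k−i] over all sellable i≤k, charging 1 whenever i<k.
net[1] = 3
net[2] = 7
net[3] = 9  (first piece 1, then net[2]=7)
net[4] = 15
net[5] = 26
net[6] = 28  (first piece 1, then net[5]=26)
One optimal plan: pieces 5 + 1 (1 cut) → $29 − $1 = $28.

28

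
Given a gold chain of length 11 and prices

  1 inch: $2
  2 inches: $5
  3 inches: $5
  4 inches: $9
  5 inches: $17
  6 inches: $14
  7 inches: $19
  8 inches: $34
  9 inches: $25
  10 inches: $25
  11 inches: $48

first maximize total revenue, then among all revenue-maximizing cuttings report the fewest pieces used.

1

Build r[k] bottom-up: r[k] = max over allowed piece i of (p[i] + r[k−i]).
r[1] = 2
r[2] = 5
r[3] = 7  (first piece 1, then r[2]=5)
r[4] = 10  (first piece 2, then r[2]=5)
r[5] = 17
r[6] = 19  (first piece 1, then r[5]=17)
r[7] = 22  (first piece 2, then r[5]=17)
r[8] = 34
r[9] = 36  (first piece 1, then r[8]=34)
r[10] = 39  (first piece 2, then r[8]=34)
r[11] = 48
Maximum revenue is $48.
Now minimize piece count subject to staying optimal: for each k, pieces[k] = 1 + min over i with p[i]+r[k−i]=r[k] of pieces[k−i].
pieces[8] = 1
pieces[9] = 2
pieces[10] = 2
pieces[11] = 1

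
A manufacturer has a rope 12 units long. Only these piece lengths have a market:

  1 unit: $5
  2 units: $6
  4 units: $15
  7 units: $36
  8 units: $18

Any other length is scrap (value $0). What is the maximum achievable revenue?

61

Let r[k] be the best obtainable value from length k. For each k, try every first piece i and keep the best of price[i] + r[k−i].
r[1] = 5
r[2] = max(5+5, 6+0) = 10
r[3] = max(5+10, 6+5) = 15
r[4] = max(5+15, 6+10, 15+0) = 20
r[5] = max(5+20, 6+15, 15+5) = 25
r[6] = max(5+25, 6+20, 15+10) = 30
r[7] = max(5+30, 6+25, 15+15, 36+0) = 36
r[8] = max(5+36, 6+30, 15+20, 36+5, 18+0) = 41
r[9] = max(5+41, 6+36, 15+25, 36+10, 18+5) = 46
r[10] = max(5+46, 6+41, 15+30, 36+15, 18+10) = 51
r[11] = max(5+51, 6+46, 15+36, 36+20, 18+15) = 56
r[12] = max(5+56, 6+51, 15+41, 36+25, 18+20) = 61
One optimal cutting: 7 + 1 + 1 + 1 + 1 + 1 → $61.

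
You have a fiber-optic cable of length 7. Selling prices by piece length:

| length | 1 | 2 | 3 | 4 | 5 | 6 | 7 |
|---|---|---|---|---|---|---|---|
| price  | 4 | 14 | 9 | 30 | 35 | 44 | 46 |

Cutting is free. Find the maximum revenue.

49

Build v[k] bottom-up: v[k] = max over allowed piece i of (p[i] + v[k−i]).
v[1] = 4
v[2] = max(4+4, 14+0) = 14
v[3] = max(4+14, 14+4, 9+0) = 18
v[4] = max(4+18, 14+14, 9+4, 30+0) = 30
v[5] = max(4+30, 14+18, 9+14, 30+4, 35+0) = 35
v[6] = max(4+35, 14+30, 9+18, 30+14, 35+4, 44+0) = 44
v[7] = max(4+44, 14+35, 9+30, …, 44+4, 46+0) = 49
One optimal cutting: 5 + 2 → $35 + $14 = $49.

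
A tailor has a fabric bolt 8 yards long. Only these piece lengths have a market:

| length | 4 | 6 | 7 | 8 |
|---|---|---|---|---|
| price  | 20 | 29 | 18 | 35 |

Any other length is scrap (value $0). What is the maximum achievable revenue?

40

Build f[k] bottom-up: f[k] = max over allowed piece i of (p[i] + f[k−i]).
f[1] = 0
f[2] = 0
f[3] = 0
f[4] = 20
f[5] = 20
f[6] = 29
f[7] = 29
f[8] = 40  (first piece 4, then f[4]=20)
One optimal cutting: 4 + 4 → $40.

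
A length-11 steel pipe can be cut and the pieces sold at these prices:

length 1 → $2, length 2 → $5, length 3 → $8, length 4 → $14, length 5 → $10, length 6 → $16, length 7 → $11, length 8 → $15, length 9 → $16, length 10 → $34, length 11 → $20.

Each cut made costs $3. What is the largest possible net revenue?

Let r[k] be the best obtainable value from length k. For each k, try every first piece i and keep the best of price[i] + r[k−i] minus the 3 cut fee when i<k.
r[1] = 2
r[2] = 5
r[3] = 8
r[4] = 14
r[5] = 13  (first piece 1, then r[4]=14)
r[6] = 16  (first piece 2, then r[4]=14)
r[7] = 19  (first piece 3, then r[4]=14)
r[8] = 25  (first piece 4, then r[4]=14)
r[9] = 24  (first piece 1, then r[8]=25)
r[10] = 34
r[11] = 33  (first piece 1, then r[10]=34)
One optimal plan: pieces 10 + 1 (1 cut) → $36 − $3 = $33.

33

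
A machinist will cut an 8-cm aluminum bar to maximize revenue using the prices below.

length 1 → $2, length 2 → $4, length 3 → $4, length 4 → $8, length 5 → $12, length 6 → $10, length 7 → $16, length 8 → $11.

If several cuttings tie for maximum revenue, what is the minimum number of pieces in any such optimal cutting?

Build r[k] bottom-up: r[k] = max over allowed piece i of (p[i] + r[k−i]).
r[1] = 2
r[2] = max(2+2, 4+0) = 4
r[3] = max(2+4, 4+2, 4+0) = 6
r[4] = max(2+6, 4+4, 4+2, 8+0) = 8
r[5] = max(2+8, 4+6, 4+4, 8+2, 12+0) = 12
r[6] = max(2+12, 4+8, 4+6, 8+4, 12+2, 10+0) = 14
r[7] = max(2+14, 4+12, 4+8, …, 10+2, 16+0) = 16
r[8] = max(2+16, 4+14, 4+12, …, 16+2, 11+0) = 18
Maximum revenue is $18.
Now minimize piece count subject to staying optimal: for each k, pieces[k] = 1 + min over i with p[i]+r[k−i]=r[k] of pieces[k−i].
pieces[5] = 1
pieces[6] = 2
pieces[7] = 1
pieces[8] = 2

2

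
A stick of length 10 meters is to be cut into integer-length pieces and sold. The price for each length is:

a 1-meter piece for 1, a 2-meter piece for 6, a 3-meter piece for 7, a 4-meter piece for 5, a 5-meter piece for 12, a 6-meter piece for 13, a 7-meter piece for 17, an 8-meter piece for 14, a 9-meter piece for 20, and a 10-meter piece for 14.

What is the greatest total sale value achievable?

Let v[k] be the best obtainable value from length k. For each k, try every first piece i and keep the best of price[i] + v[k−i].
v[1] = 1
v[2] = 6
v[3] = 7  (first piece 1, then v[2]=6)
v[4] = 12  (first piece 2, then v[2]=6)
v[5] = 13  (first piece 1, then v[4]=12)
v[6] = 18  (first piece 2, then v[4]=12)
v[7] = 19  (first piece 1, then v[6]=18)
v[8] = 24  (first piece 2, then v[6]=18)
v[9] = 25  (first piece 1, then v[8]=24)
v[10] = 30  (first piece 2, then v[8]=24)
One optimal cutting: 2 + 2 + 2 + 2 + 2 → 6 + 6 + 6 + 6 + 6 = 30.

30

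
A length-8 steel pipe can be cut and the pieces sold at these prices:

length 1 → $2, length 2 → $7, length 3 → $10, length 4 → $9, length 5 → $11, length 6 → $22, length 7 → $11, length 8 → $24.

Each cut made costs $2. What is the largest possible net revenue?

Build r[k] bottom-up: r[k] = max over allowed piece i of (p[i] + r[k−i]) − 2 per cut.
r[1] = 2
r[2] = 7
r[3] = 10
r[4] = 12  (first piece 2, then r[2]=7)
r[5] = 15  (first piece 2, then r[3]=10)
r[6] = 22
r[7] = 22  (first piece 1, then r[6]=22)
r[8] = 27  (first piece 2, then r[6]=22)
One optimal plan: pieces 6 + 2 (1 cut) → $29 − $2 = $27.

27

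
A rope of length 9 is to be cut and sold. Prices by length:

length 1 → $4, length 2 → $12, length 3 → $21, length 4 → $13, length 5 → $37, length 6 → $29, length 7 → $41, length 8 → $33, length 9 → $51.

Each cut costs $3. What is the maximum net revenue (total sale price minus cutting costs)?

57

Consider every possible first cut. net[k] is the best of p[i]+net[k−i] over all sellable i≤k, charging 3 whenever i<k.
net[1] = 4
net[2] = max(4+4-3, 12+0) = 12
net[3] = max(4+12-3, 12+4-3, 21+0) = 21
net[4] = max(4+21-3, 12+12-3, 21+4-3, 13+0) = 22
net[5] = max(4+22-3, 12+21-3, 21+12-3, 13+4-3, 37+0) = 37
net[6] = max(4+37-3, 12+22-3, 21+21-3, 13+12-3, 37+4-3, 29+0) = 39
net[7] = max(4+39-3, 12+37-3, 21+22-3, …, 29+4-3, 41+0) = 46
net[8] = max(4+46-3, 12+39-3, 21+37-3, …, 41+4-3, 33+0) = 55
net[9] = max(4+55-3, 12+46-3, 21+39-3, …, 33+4-3, 51+0) = 57
One optimal plan: pieces 3 + 3 + 3 (2 cuts) → $63 − $6 = $57.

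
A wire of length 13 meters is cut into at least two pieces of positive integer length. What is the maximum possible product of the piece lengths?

Let f[k] be the best product for length k (with at least one cut). For each first piece i, the rest contributes max(k−i, f[k−i]).
f[2] = 1*max(1,0) = 1*1 = 1
f[3] = 1*max(2,1) = 1*2 = 2
f[4] = 2*max(2,1) = 2*2 = 4
f[5] = 2*max(3,2) = 2*3 = 6
f[6] = 3*max(3,2) = 3*3 = 9
f[7] = 2*max(5,6) = 2*6 = 12
f[8] = 2*max(6,9) = 2*9 = 18
f[9] = 3*max(6,9) = 3*9 = 27
f[10] = 2*max(8,18) = 2*18 = 36
f[11] = 2*max(9,27) = 2*27 = 54
f[12] = 3*max(9,27) = 3*27 = 81
f[13] = 2*max(11,54) = 2*54 = 108
One optimal split: 3 + 3 + 3 + 2 + 2; product 3*3*3*2*2 = 108.

108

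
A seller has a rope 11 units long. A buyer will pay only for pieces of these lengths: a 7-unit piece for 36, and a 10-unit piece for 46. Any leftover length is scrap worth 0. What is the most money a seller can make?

46

Build best[k] bottom-up: best[k] = max over allowed piece i of (p[i] + best[k−i]).
best[1] = 0
best[2] = 0
best[3] = 0
best[4] = 0
best[5] = 0
best[6] = 0
best[7] = 36
best[8] = 36
best[9] = 36
best[10] = max(36+0, 46+0) = 46
best[11] = max(36+0, 46+0) = 46
One optimal cutting: pieces 10 with 1 unit of scrap → 46.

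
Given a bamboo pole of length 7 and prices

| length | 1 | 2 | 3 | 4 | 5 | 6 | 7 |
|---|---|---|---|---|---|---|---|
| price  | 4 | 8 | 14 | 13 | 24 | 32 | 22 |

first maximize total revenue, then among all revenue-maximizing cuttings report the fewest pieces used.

Build r[k] bottom-up: r[k] = max over allowed piece i of (p[i] + r[k−i]).
r[1] = 4
r[2] = max(4+4, 8+0) = 8
r[3] = max(4+8, 8+4, 14+0) = 14
r[4] = max(4+14, 8+8, 14+4, 13+0) = 18
r[5] = max(4+18, 8+14, 14+8, 13+4, 24+0) = 24
r[6] = max(4+24, 8+18, 14+14, 13+8, 24+4, 32+0) = 32
r[7] = max(4+32, 8+24, 14+18, …, 32+4, 22+0) = 36
Maximum revenue is $36.
Now minimize piece count subject to staying optimal: for each k, pieces[k] = 1 + min over i with p[i]+r[k−i]=r[k] of pieces[k−i].
pieces[4] = 2
pieces[5] = 1
pieces[6] = 1
pieces[7] = 2

2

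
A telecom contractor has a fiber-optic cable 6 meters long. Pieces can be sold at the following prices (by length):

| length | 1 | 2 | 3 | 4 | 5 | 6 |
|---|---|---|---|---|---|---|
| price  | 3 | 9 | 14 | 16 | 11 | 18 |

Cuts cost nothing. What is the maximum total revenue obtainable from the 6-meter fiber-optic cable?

28

Build v[k] bottom-up: v[k] = max over allowed piece i of (p[i] + v[k−i]).
v[1] = 3
v[2] = max(3+3, 9+0) = 9
v[3] = max(3+9, 9+3, 14+0) = 14
v[4] = max(3+14, 9+9, 14+3, 16+0) = 18
v[5] = max(3+18, 9+14, 14+9, 16+3, 11+0) = 23
v[6] = max(3+23, 9+18, 14+14, 16+9, 11+3, 18+0) = 28
One optimal cutting: 3 + 3 → $14 + $14 = $28.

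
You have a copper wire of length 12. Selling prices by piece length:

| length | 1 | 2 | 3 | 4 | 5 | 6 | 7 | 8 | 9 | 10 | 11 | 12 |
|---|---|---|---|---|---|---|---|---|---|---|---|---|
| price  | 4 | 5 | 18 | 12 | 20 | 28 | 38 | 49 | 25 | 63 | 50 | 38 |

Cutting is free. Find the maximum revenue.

72

Let best[k] be the best obtainable value from length k. For each k, try every first piece i and keep the best of price[i] + best[k−i].
best[1] = 4
best[2] = 8  (first piece 1, then best[1]=4)
best[3] = 18
best[4] = 22  (first piece 1, then best[3]=18)
best[5] = 26  (first piece 1, then best[4]=22)
best[6] = 36  (first piece 3, then best[3]=18)
best[7] = 40  (first piece 1, then best[6]=36)
best[8] = 49
best[9] = 54  (first piece 3, then best[6]=36)
best[10] = 63
best[11] = 67  (first piece 1, then best[10]=63)
best[12] = 72  (first piece 3, then best[9]=54)
One optimal cutting: 3 + 3 + 3 + 3 → €18 + €18 + €18 + €18 = €72.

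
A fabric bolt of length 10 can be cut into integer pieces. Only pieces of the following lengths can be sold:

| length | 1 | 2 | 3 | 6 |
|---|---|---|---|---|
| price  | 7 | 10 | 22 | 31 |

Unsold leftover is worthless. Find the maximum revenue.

73

Consider every possible first cut. r[k] is the best of p[i]+r[k−i] over all sellable i≤k.
r[1] = 7
r[2] = 14  (first piece 1, then r[1]=7)
r[3] = 22
r[4] = 29  (first piece 1, then r[3]=22)
r[5] = 36  (first piece 1, then r[4]=29)
r[6] = 44  (first piece 3, then r[3]=22)
r[7] = 51  (first piece 1, then r[6]=44)
r[8] = 58  (first piece 1, then r[7]=51)
r[9] = 66  (first piece 3, then r[6]=44)
r[10] = 73  (first piece 1, then r[9]=66)
One optimal cutting: 3 + 3 + 3 + 1 → $73.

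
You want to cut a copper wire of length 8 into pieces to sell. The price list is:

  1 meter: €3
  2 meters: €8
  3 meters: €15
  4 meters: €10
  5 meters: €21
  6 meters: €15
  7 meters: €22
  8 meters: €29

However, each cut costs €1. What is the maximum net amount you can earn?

Build net[k] bottom-up: net[k] = max over allowed piece i of (p[i] + net[k−i]) − 1 per cut.
net[1] = 3
net[2] = max(3+3-1, 8+0) = 8
net[3] = max(3+8-1, 8+3-1, 15+0) = 15
net[4] = max(3+15-1, 8+8-1, 15+3-1, 10+0) = 17
net[5] = max(3+17-1, 8+15-1, 15+8-1, 10+3-1, 21+0) = 22
net[6] = max(3+22-1, 8+17-1, 15+15-1, 10+8-1, 21+3-1, 15+0) = 29
net[7] = max(3+29-1, 8+22-1, 15+17-1, …, 15+3-1, 22+0) = 31
net[8] = max(3+31-1, 8+29-1, 15+22-1, …, 22+3-1, 29+0) = 36
One optimal plan: pieces 3 + 3 + 2 (2 cuts) → €38 − €2 = €36.

36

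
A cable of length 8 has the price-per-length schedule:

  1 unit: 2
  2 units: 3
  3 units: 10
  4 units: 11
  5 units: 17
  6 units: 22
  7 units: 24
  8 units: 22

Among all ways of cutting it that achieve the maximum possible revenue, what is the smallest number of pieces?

2

Consider every possible first cut. r[k] is the best of p[i]+r[k−i] over all sellable i≤k.
r[1] = 2
r[2] = 4  (first piece 1, then r[1]=2)
r[3] = 10
r[4] = 12  (first piece 1, then r[3]=10)
r[5] = 17
r[6] = 22
r[7] = 24  (first piece 1, then r[6]=22)
r[8] = 27  (first piece 3, then r[5]=17)
Maximum revenue is 27.
Now minimize piece count subject to staying optimal: for each k, pieces[k] = 1 + min over i with p[i]+r[k−i]=r[k] of pieces[k−i].
pieces[5] = 1
pieces[6] = 1
pieces[7] = 1
pieces[8] = 2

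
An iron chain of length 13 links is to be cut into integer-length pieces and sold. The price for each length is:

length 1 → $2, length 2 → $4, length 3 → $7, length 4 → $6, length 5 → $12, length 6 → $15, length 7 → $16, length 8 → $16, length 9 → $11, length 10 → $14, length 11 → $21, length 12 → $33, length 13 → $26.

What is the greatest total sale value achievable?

Build best[k] bottom-up: best[k] = max over allowed piece i of (p[i] + best[k−i]).
best[1] = 2
best[2] = 4  (first piece 1, then best[1]=2)
best[3] = 7
best[4] = 9  (first piece 1, then best[3]=7)
best[5] = 12
best[6] = 15
best[7] = 17  (first piece 1, then best[6]=15)
best[8] = 19  (first piece 1, then best[7]=17)
best[9] = 22  (first piece 3, then best[6]=15)
best[10] = 24  (first piece 1, then best[9]=22)
best[11] = 27  (first piece 5, then best[6]=15)
best[12] = 33
best[13] = 35  (first piece 1, then best[12]=33)
One optimal cutting: 12 + 1 → $33 + $2 = $35.

35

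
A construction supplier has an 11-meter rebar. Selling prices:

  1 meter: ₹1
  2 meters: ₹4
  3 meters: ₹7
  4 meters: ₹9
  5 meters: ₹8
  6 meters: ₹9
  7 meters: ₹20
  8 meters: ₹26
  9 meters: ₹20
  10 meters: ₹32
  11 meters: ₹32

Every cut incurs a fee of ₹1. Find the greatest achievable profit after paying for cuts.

32

Let net[k] be the best obtainable value from length k. For each k, try every first piece i and keep the best of price[i] + net[k−i] minus the 1 cut fee when i<k.
net[1] = 1
net[2] = max(1+1-1, 4+0) = 4
net[3] = max(1+4-1, 4+1-1, 7+0) = 7
net[4] = max(1+7-1, 4+4-1, 7+1-1, 9+0) = 9
net[5] = max(1+9-1, 4+7-1, 7+4-1, 9+1-1, 8+0) = 10
net[6] = max(1+10-1, 4+9-1, 7+7-1, 9+4-1, 8+1-1, 9+0) = 13
net[7] = max(1+13-1, 4+10-1, 7+9-1, …, 9+1-1, 20+0) = 20
net[8] = max(1+20-1, 4+13-1, 7+10-1, …, 20+1-1, 26+0) = 26
net[9] = max(1+26-1, 4+20-1, 7+13-1, …, 26+1-1, 20+0) = 26
net[10] = max(1+26-1, 4+26-1, 7+20-1, …, 20+1-1, 32+0) = 32
net[11] = max(1+32-1, 4+26-1, 7+26-1, …, 32+1-1, 32+0) = 32
One optimal plan: pieces 10 + 1 (1 cut) → ₹33 − ₹1 = ₹32.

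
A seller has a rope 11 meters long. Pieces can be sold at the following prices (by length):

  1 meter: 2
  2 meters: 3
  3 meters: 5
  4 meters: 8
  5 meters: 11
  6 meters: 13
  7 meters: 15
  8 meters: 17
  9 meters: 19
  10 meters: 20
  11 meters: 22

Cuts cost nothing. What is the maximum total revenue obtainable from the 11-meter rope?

Consider every possible first cut. R[k] is the best of p[i]+R[k−i] over all sellable i≤k.
R[1] = 2
R[2] = 4  (first piece 1, then R[1]=2)
R[3] = 6  (first piece 1, then R[2]=4)
R[4] = 8  (first piece 1, then R[3]=6)
R[5] = 11
R[6] = 13  (first piece 1, then R[5]=11)
R[7] = 15  (first piece 1, then R[6]=13)
R[8] = 17  (first piece 1, then R[7]=15)
R[9] = 19  (first piece 1, then R[8]=17)
R[10] = 22  (first piece 5, then R[5]=11)
R[11] = 24  (first piece 1, then R[10]=22)
One optimal cutting: 5 + 5 + 1 → 11 + 11 + 2 = 24.

24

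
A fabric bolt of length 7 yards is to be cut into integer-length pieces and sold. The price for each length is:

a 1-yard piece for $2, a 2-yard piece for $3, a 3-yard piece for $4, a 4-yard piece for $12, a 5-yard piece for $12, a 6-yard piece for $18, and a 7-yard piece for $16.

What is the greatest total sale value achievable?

Build r[k] bottom-up: r[k] = max over allowed piece i of (p[i] + r[k−i]).
r[1] = 2
r[2] = 4  (first piece 1, then r[1]=2)
r[3] = 6  (first piece 1, then r[2]=4)
r[4] = 12
r[5] = 14  (first piece 1, then r[4]=12)
r[6] = 18
r[7] = 20  (first piece 1, then r[6]=18)
One optimal cutting: 6 + 1 → $18 + $2 = $20.

20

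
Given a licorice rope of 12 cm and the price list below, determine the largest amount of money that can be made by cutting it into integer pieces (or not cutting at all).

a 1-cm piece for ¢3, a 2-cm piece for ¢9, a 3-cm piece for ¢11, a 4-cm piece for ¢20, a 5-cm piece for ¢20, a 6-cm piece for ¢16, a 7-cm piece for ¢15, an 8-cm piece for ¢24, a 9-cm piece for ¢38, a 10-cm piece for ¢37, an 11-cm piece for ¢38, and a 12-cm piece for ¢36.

Consider every possible first cut. r[k] is the best of p[i]+r[k−i] over all sellable i≤k.
r[1] = 3
r[2] = max(3+3, 9+0) = 9
r[3] = max(3+9, 9+3, 11+0) = 12
r[4] = max(3+12, 9+9, 11+3, 20+0) = 20
r[5] = max(3+20, 9+12, 11+9, 20+3, 20+0) = 23
r[6] = max(3+23, 9+20, 11+12, 20+9, 20+3, 16+0) = 29
r[7] = max(3+29, 9+23, 11+20, …, 16+3, 15+0) = 32
r[8] = max(3+32, 9+29, 11+23, …, 15+3, 24+0) = 40
r[9] = max(3+40, 9+32, 11+29, …, 24+3, 38+0) = 43
r[10] = max(3+43, 9+40, 11+32, …, 38+3, 37+0) = 49
r[11] = max(3+49, 9+43, 11+40, …, 37+3, 38+0) = 52
r[12] = max(3+52, 9+49, 11+43, …, 38+3, 36+0) = 60
One optimal cutting: 4 + 4 + 4 → ¢20 + ¢20 + ¢20 = ¢60.

60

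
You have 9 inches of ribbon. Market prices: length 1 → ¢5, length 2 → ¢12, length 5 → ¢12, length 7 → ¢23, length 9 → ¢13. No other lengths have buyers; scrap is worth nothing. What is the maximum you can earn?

53

Consider every possible first cut. f[k] is the best of p[i]+f[k−i] over all sellable i≤k.
f[1] = 5
f[2] = max(5+5, 12+0) = 12
f[3] = max(5+12, 12+5) = 17
f[4] = max(5+17, 12+12) = 24
f[5] = max(5+24, 12+17, 12+0) = 29
f[6] = max(5+29, 12+24, 12+5) = 36
f[7] = max(5+36, 12+29, 12+12, 23+0) = 41
f[8] = max(5+41, 12+36, 12+17, 23+5) = 48
f[9] = max(5+48, 12+41, 12+24, 23+12, 13+0) = 53
One optimal cutting: 2 + 2 + 2 + 2 + 1 → ¢53.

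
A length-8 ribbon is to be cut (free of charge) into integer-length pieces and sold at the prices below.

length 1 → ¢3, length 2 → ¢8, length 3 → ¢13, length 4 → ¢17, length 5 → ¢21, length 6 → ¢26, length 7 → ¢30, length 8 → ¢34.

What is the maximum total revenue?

34

Let best[k] be the best obtainable value from length k. For each k, try every first piece i and keep the best of price[i] + best[k−i].
best[1] = 3
best[2] = max(3+3, 8+0) = 8
best[3] = max(3+8, 8+3, 13+0) = 13
best[4] = max(3+13, 8+8, 13+3, 17+0) = 17
best[5] = max(3+17, 8+13, 13+8, 17+3, 21+0) = 21
best[6] = max(3+21, 8+17, 13+13, 17+8, 21+3, 26+0) = 26
best[7] = max(3+26, 8+21, 13+17, …, 26+3, 30+0) = 30
best[8] = max(3+30, 8+26, 13+21, …, 30+3, 34+0) = 34
One optimal cutting: 3 + 3 + 2 → ¢13 + ¢13 + ¢8 = ¢34.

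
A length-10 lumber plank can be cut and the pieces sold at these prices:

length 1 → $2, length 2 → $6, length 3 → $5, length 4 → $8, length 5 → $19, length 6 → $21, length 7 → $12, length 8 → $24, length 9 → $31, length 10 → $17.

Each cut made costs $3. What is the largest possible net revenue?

Let net[k] be the best obtainable value from length k. For each k, try every first piece i and keep the best of price[i] + net[k−i] minus the 3 cut fee when i<k.
net[1] = 2
net[2] = max(2+2-3, 6+0) = 6
net[3] = max(2+6-3, 6+2-3, 5+0) = 5
net[4] = max(2+5-3, 6+6-3, 5+2-3, 8+0) = 9
net[5] = max(2+9-3, 6+5-3, 5+6-3, 8+2-3, 19+0) = 19
net[6] = max(2+19-3, 6+9-3, 5+5-3, 8+6-3, 19+2-3, 21+0) = 21
net[7] = max(2+21-3, 6+19-3, 5+9-3, …, 21+2-3, 12+0) = 22
net[8] = max(2+22-3, 6+21-3, 5+19-3, …, 12+2-3, 24+0) = 24
net[9] = max(2+24-3, 6+22-3, 5+21-3, …, 24+2-3, 31+0) = 31
net[10] = max(2+31-3, 6+24-3, 5+22-3, …, 31+2-3, 17+0) = 35
One optimal plan: pieces 5 + 5 (1 cut) → $38 − $3 = $35.

35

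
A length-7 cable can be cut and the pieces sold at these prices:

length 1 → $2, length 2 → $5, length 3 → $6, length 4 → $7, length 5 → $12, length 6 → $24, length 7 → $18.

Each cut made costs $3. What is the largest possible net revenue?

Build net[k] bottom-up: net[k] = max over allowed piece i of (p[i] + net[k−i]) − 3 per cut.
net[1] = 2
net[2] = 5
net[3] = 6
net[4] = 7  (first piece 2, then net[2]=5)
net[5] = 12
net[6] = 24
net[7] = 23  (first piece 1, then net[6]=24)
One optimal plan: pieces 6 + 1 (1 cut) → $26 − $3 = $23.

23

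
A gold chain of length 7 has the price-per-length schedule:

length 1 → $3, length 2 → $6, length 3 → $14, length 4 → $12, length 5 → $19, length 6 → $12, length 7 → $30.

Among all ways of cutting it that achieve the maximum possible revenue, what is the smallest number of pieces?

3

Consider every possible first cut. r[k] is the best of p[i]+r[k−i] over all sellable i≤k.
r[1] = 3
r[2] = max(3+3, 6+0) = 6
r[3] = max(3+6, 6+3, 14+0) = 14
r[4] = max(3+14, 6+6, 14+3, 12+0) = 17
r[5] = max(3+17, 6+14, 14+6, 12+3, 19+0) = 20
r[6] = max(3+20, 6+17, 14+14, 12+6, 19+3, 12+0) = 28
r[7] = max(3+28, 6+20, 14+17, …, 12+3, 30+0) = 31
Maximum revenue is $31.
Now minimize piece count subject to staying optimal: for each k, pieces[k] = 1 + min over i with p[i]+r[k−i]=r[k] of pieces[k−i].
pieces[4] = 2
pieces[5] = 2
pieces[6] = 2
pieces[7] = 3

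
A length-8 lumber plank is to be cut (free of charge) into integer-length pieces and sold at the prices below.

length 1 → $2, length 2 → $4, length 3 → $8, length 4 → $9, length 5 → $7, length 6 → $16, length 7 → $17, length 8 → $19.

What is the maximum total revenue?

Let best[k] be the best obtainable value from length k. For each k, try every first piece i and keep the best of price[i] + best[k−i].
best[1] = 2
best[2] = max(2+2, 4+0) = 4
best[3] = max(2+4, 4+2, 8+0) = 8
best[4] = max(2+8, 4+4, 8+2, 9+0) = 10
best[5] = max(2+10, 4+8, 8+4, 9+2, 7+0) = 12
best[6] = max(2+12, 4+10, 8+8, 9+4, 7+2, 16+0) = 16
best[7] = max(2+16, 4+12, 8+10, …, 16+2, 17+0) = 18
best[8] = max(2+18, 4+16, 8+12, …, 17+2, 19+0) = 20
One optimal cutting: 3 + 3 + 1 + 1 → $8 + $8 + $2 + $2 = $20.

20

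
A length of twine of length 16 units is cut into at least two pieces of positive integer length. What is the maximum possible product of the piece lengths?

324

Fill m[k] for k=2..16: at each k try every first piece i and multiply by the better of (k−i) uncut or m[k−i].
Small cases: m[2]=1, m[3]=2, m[4]=4, m[5]=6, m[6]=9, m[7]=12, m[8]=18.
m[9] = max(1×18, 2×12, 3×9, …, 7×2, 8×1) = 27
m[10] = max(1×27, 2×18, 3×12, …, 8×2, 9×1) = 36
m[11] = max(1×36, 2×27, 3×18, …, 9×2, 10×1) = 54
m[12] = max(1×54, 2×36, 3×27, …, 10×2, 11×1) = 81
m[13] = max(1×81, 2×54, 3×36, …, 11×2, 12×1) = 108
m[14] = max(1×108, 2×81, 3×54, …, 12×2, 13×1) = 162
m[15] = max(1×162, 2×108, 3×81, …, 13×2, 14×1) = 243
m[16] = max(1×243, 2×162, 3×108, …, 14×2, 15×1) = 324
One optimal split: 3 + 3 + 3 + 3 + 2 + 2; product 3×3×3×3×2×2 = 324.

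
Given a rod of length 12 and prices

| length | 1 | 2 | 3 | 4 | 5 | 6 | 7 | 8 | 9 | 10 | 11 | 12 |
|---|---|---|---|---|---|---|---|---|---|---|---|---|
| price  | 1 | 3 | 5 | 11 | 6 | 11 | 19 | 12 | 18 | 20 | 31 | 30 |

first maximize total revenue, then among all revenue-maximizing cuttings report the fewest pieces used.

3

Build r[k] bottom-up: r[k] = max over allowed piece i of (p[i] + r[k−i]).
r[1] = 1
r[2] = 3
r[3] = 5
r[4] = 11
r[5] = 12  (first piece 1, then r[4]=11)
r[6] = 14  (first piece 2, then r[4]=11)
r[7] = 19
r[8] = 22  (first piece 4, then r[4]=11)
r[9] = 23  (first piece 1, then r[8]=22)
r[10] = 25  (first piece 2, then r[8]=22)
r[11] = 31
r[12] = 33  (first piece 4, then r[8]=22)
Maximum revenue is $33.
Now minimize piece count subject to staying optimal: for each k, pieces[k] = 1 + min over i with p[i]+r[k−i]=r[k] of pieces[k−i].
pieces[9] = 3
pieces[10] = 3
pieces[11] = 1
pieces[12] = 3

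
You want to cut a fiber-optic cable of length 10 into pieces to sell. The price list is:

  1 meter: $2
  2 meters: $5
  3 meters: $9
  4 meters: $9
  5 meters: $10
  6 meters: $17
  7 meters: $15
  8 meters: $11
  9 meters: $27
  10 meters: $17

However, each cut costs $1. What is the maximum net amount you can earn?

Build r[k] bottom-up: r[k] = max over allowed piece i of (p[i] + r[k−i]) − 1 per cut.
r[1] = 2
r[2] = 5
r[3] = 9
r[4] = 10  (first piece 1, then r[3]=9)
r[5] = 13  (first piece 2, then r[3]=9)
r[6] = 17  (first piece 3, then r[3]=9)
r[7] = 18  (first piece 1, then r[6]=17)
r[8] = 21  (first piece 2, then r[6]=17)
r[9] = 27
r[10] = 28  (first piece 1, then r[9]=27)
One optimal plan: pieces 9 + 1 (1 cut) → $29 − $1 = $28.

28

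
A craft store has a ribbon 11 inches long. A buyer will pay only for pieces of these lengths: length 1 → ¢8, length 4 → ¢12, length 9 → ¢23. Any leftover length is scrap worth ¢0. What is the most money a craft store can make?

88

Consider every possible first cut. f[k] is the best of p[i]+f[k−i] over all sellable i≤k.
f[1] = 8
f[2] = 16  (first piece 1, then f[1]=8)
f[3] = 24  (first piece 1, then f[2]=16)
f[4] = 32  (first piece 1, then f[3]=24)
f[5] = 40  (first piece 1, then f[4]=32)
f[6] = 48  (first piece 1, then f[5]=40)
f[7] = 56  (first piece 1, then f[6]=48)
f[8] = 64  (first piece 1, then f[7]=56)
f[9] = 72  (first piece 1, then f[8]=64)
f[10] = 80  (first piece 1, then f[9]=72)
f[11] = 88  (first piece 1, then f[10]=80)
One optimal cutting: 1 + 1 + 1 + 1 + 1 + 1 + 1 + 1 + 1 + 1 + 1 → ¢88.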